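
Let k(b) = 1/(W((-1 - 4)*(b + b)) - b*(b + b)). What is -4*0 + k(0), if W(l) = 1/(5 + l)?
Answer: 5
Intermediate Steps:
k(b) = 1/(1/(5 - 10*b) - 2*b**2) (k(b) = 1/(1/(5 + (-1 - 4)*(b + b)) - b*(b + b)) = 1/(1/(5 - 10*b) - b*2*b) = 1/(1/(5 - 10*b) - 2*b**2))
-4*0 + k(0) = -4*0 + 5*(1 - 2*0)/(1 + 10*0**2*(-1 + 2*0)) = 0 + 5*(1 + 0)/(1 + 10*0*(-1 + 0)) = 0 + 5*1/(1 + 10*0*(-1)) = 0 + 5*1/(1 + 0) = 0 + 5*1/1 = 0 + 5*1*1 = 0 + 5 = 5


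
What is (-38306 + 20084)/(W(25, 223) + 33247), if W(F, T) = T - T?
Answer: -18222/33247 ≈ -0.54808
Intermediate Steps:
W(F, T) = 0
(-38306 + 20084)/(W(25, 223) + 33247) = (-38306 + 20084)/(0 + 33247) = -18222/33247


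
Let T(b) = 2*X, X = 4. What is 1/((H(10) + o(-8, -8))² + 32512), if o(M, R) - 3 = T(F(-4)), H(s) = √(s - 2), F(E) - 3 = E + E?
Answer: 32641/1065431009 - 44*√2/1065431009 ≈ 3.0578e-5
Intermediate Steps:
F(E) = 3 + 2*E (F(E) = 3 + (E + E) = 3 + 2*E)
H(s) = √(-2 + s)
T(b) = 8 (T(b) = 2*4 = 8)
o(M, R) = 11 (o(M, R) = 3 + 8 = 11)
1/((H(10) + o(-8, -8))² + 32512) = 1/((√(-2 + 10) + 11)² + 32512) = 1/((√8 + 11)² + 32512) = 1/((2*√2 + 11)² + 32512) = 1/((11 + 2*√2)² + 32512) = 1/(32512 + (11 + 2*√2)²)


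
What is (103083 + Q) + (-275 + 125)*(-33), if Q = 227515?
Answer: 335548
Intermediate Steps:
(103083 + Q) + (-275 + 125)*(-33) = (103083 + 227515) + (-275 + 125)*(-33) = 330598 - 150*(-33) = 330598 + 4950 = 335548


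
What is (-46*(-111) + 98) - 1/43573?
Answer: 226753891/43573 ≈ 5204.0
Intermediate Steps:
(-46*(-111) + 98) - 1/43573 = (5106 + 98) - 1*1/43573 = 5204 - 1/43573 = 226753891/43573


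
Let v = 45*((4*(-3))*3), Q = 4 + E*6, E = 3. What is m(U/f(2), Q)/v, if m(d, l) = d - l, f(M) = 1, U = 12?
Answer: 1/162 ≈ 0.0061728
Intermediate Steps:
Q = 22 (Q = 4 + 3*6 = 4 + 18 = 22)
v = -1620 (v = 45*(-12*3) = 45*(-36) = -1620)
m(U/f(2), Q)/v = (12/1 - 1*22)/(-1620) = (12*1 - 22)*(-1/1620) = (12 - 22)*(-1/1620) = -10*(-1/1620) = 1/162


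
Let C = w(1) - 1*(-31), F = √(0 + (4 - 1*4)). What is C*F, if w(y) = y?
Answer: 0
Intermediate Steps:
F = 0 (F = √(0 + (4 - 4)) = √(0 + 0) = √0 = 0)
C = 32 (C = 1 - 1*(-31) = 1 + 31 = 32)
C*F = 32*0 = 0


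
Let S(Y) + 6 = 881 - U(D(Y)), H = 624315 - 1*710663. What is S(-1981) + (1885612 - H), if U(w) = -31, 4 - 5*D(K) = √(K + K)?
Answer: 1972866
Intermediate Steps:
H = -86348 (H = 624315 - 710663 = -86348)
D(K) = ⅘ - √2*√K/5 (D(K) = ⅘ - √(K + K)/5 = ⅘ - √2*√K/5)
S(Y) = 906 (S(Y) = -6 + (881 - 1*(-31)) = -6 + (881 + 31) = -6 + 912 = 906)
S(-1981) + (1885612 - H) = 906 + (1885612 - 1*(-86348)) = 906 + (1885612 + 86348) = 906 + 1971960 = 1972866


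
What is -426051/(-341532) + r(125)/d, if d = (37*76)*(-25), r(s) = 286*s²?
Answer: -1662521933/26677444 ≈ -62.319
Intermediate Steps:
d = -70300 (d = 2812*(-25) = -70300)
-426051/(-341532) + r(125)/d = -426051/(-341532) + (286*125²)/(-70300) = -426051*(-1/341532) + (286*15625)*(-1/70300) = 47339/37948 + 4468750*(-1/70300) = 47339/37948 - 89375/1406 = -1662521933/26677444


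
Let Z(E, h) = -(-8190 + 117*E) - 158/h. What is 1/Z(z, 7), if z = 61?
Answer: 7/7213 ≈ 0.00097047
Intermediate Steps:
Z(E, h) = 8190 - 158/h - 117*E (Z(E, h) = -117*(-70 + E) - 158/h = (8190 - 117*E) - 158/h = 8190 - 158/h - 117*E)
1/Z(z, 7) = 1/(8190 - 158/7 - 117*61) = 1/(8190 - 158*1/7 - 7137) = 1/(8190 - 158/7 - 7137) = 1/(7213/7) = 7/7213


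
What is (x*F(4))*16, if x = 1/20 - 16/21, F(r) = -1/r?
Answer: 299/105 ≈ 2.8476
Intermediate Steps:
x = -299/420 (x = 1*(1/20) - 16*1/21 = 1/20 - 16/21 = -299/420 ≈ -0.71190)
(x*F(4))*16 = -(-299)/(420*4)*16 = -299/420*(-1/4)*16 = (299/1680)*16 = 299/105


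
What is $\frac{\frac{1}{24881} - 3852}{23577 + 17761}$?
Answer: $- \frac{95841611}{1028530778} \approx -0.093183$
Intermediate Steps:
$\frac{\frac{1}{24881} - 3852}{23577 + 17761} = \frac{\frac{1}{24881} - 3852}{41338} = \left(- \frac{95841611}{24881}\right) \frac{1}{41338} = - \frac{95841611}{1028530778}$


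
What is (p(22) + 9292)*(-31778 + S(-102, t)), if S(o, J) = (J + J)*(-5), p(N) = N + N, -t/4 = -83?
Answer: -327674928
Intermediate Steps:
t = 332 (t = -4*(-83) = 332)
p(N) = 2*N
S(o, J) = -10*J (S(o, J) = (2*J)*(-5) = -10*J)
(p(22) + 9292)*(-31778 + S(-102, t)) = (2*22 + 9292)*(-31778 - 10*332) = (44 + 9292)*(-31778 - 3320) = 9336*(-35098) = -327674928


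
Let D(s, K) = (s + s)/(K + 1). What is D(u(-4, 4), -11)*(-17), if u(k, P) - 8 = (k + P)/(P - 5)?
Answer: 136/5 ≈ 27.200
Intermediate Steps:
u(k, P) = 8 + (P + k)/(-5 + P) (u(k, P) = 8 + (k + P)/(P - 5) = 8 + (P + k)/(-5 + P))
D(s, K) = 2*s/(1 + K) (D(s, K) = (2*s)/(1 + K) = 2*s/(1 + K))
D(u(-4, 4), -11)*(-17) = (2*((-40 - 4 + 9*4)/(-5 + 4))/(1 - 11))*(-17) = (2*((-40 - 4 + 36)/(-1))/(-10))*(-17) = (2*(-1*(-8))*(-⅒))*(-17) = (2*8*(-⅒))*(-17) = -8/5*(-17) = 136/5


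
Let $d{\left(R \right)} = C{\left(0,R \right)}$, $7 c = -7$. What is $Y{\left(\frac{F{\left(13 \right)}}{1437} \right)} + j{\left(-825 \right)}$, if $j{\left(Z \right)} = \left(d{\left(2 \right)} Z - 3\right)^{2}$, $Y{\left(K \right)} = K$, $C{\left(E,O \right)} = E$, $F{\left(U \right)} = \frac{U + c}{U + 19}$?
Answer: $\frac{34489}{3832} \approx 9.0003$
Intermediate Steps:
$c = -1$ ($c = \frac{1}{7} \left(-7\right) = -1$)
$F{\left(U \right)} = \frac{-1 + U}{19 + U}$ ($F{\left(U \right)} = \frac{U - 1}{U + 19} = \frac{-1 + U}{19 + U}$)
$d{\left(R \right)} = 0$
$j{\left(Z \right)} = 9$ ($j{\left(Z \right)} = \left(0 Z - 3\right)^{2} = \left(0 - 3\right)^{2} = \left(-3\right)^{2} = 9$)
$Y{\left(\frac{F{\left(13 \right)}}{1437} \right)} + j{\left(-825 \right)} = \frac{\frac{1}{19 + 13} \left(-1 + 13\right)}{1437} + 9 = \frac{1}{32} \cdot 12 \cdot \frac{1}{1437} + 9 = \frac{3}{8} \cdot \frac{1}{1437} + 9 = \frac{1}{3832} + 9 = \frac{34489}{3832}$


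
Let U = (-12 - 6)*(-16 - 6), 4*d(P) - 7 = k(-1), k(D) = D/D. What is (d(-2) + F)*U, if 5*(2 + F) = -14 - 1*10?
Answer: -9504/5 ≈ -1900.8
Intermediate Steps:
k(D) = 1
d(P) = 2 (d(P) = 7/4 + (1/4)*1 = 7/4 + 1/4 = 2)
U = 396 (U = -18*(-22) = 396)
F = -34/5 (F = -2 + (-14 - 1*10)/5 = -2 + (-14 - 10)/5 = -2 + (1/5)*(-24) = -2 - 24/5 = -34/5 ≈ -6.8000)
(d(-2) + F)*U = (2 - 34/5)*396 = -24/5*396 = -9504/5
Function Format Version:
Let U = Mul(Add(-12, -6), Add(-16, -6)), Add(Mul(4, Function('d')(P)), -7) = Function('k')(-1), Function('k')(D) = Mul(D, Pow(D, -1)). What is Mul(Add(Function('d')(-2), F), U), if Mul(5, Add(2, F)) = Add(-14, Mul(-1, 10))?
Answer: Rational(-9504, 5) ≈ -1900.8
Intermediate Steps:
Function('k')(D) = 1
Function('d')(P) = 2 (Function('d')(P) = Add(Rational(7, 4), Mul(Rational(1, 4), 1)) = Add(Rational(7, 4), Rational(1, 4)) = 2)
U = 396 (U = Mul(-18, -22) = 396)
F = Rational(-34, 5) (F = Add(-2, Mul(Rational(1, 5), Add(-14, Mul(-1, 10)))) = Add(-2, Mul(Rational(1, 5), Add(-14, -10))) = Add(-2, Mul(Rational(1, 5), -24)) = Add(-2, Rational(-24, 5)) = Rational(-34, 5) ≈ -6.8000)
Mul(Add(Function('d')(-2), F), U) = Mul(Add(2, Rational(-34, 5)), 396) = Mul(Rational(-24, 5), 396) = Rational(-9504, 5)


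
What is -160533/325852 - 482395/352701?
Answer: -213809525173/114928326252 ≈ -1.8604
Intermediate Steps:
-160533/325852 - 482395/352701 = -213809525173/114928326252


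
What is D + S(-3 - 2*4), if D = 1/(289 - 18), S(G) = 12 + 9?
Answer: 5692/271 ≈ 21.004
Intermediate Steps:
S(G) = 21
D = 1/271 ≈ 0.0036900
D + S(-3 - 2*4) = 1/271 + 21 = 5692/271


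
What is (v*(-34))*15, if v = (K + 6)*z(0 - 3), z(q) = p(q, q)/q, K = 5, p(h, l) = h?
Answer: -5610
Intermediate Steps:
z(q) = 1 (z(q) = q/q = 1)
v = 11 (v = (5 + 6)*1 = 11*1 = 11)
(v*(-34))*15 = (11*(-34))*15 = -374*15 = -5610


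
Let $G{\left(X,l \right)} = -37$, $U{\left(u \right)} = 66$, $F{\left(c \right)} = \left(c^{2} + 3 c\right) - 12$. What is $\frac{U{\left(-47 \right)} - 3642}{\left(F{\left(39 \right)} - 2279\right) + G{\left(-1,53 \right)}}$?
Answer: $\frac{596}{115} \approx 5.1826$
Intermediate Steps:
$F{\left(c \right)} = -12 + c^{2} + 3 c$
$\frac{U{\left(-47 \right)} - 3642}{\left(F{\left(39 \right)} - 2279\right) + G{\left(-1,53 \right)}} = \frac{66 - 3642}{\left(\left(-12 + 39^{2} + 3 \cdot 39\right) - 2279\right) - 37} = - \frac{3576}{\left(\left(-12 + 1521 + 117\right) - 2279\right) - 37} = - \frac{3576}{\left(1626 - 2279\right) - 37} = - \frac{3576}{-653 - 37} = - \frac{3576}{-690} = \left(-3576\right) \left(- \frac{1}{690}\right) = \frac{596}{115}$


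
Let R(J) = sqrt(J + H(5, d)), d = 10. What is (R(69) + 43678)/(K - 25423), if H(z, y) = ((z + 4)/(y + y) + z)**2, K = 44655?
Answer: 21839/9616 + sqrt(39481)/384640 ≈ 2.2716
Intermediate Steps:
H(z, y) = (z + (4 + z)/(2*y))**2 (H(z, y) = ((4 + z)/((2*y)) + z)**2 = ((4 + z)*(1/(2*y)) + z)**2 = ((4 + z)/(2*y) + z)**2 = (z + (4 + z)/(2*y))**2)
R(J) = sqrt(11881/400 + J) (R(J) = sqrt(J + (1/4)*(4 + 5 + 2*10*5)**2/10**2) = sqrt(J + (1/4)*(1/100)*(4 + 5 + 100)**2) = sqrt(J + (1/4)*(1/100)*109**2) = sqrt(J + (1/4)*(1/100)*11881) = sqrt(J + 11881/400) = sqrt(11881/400 + J))
(R(69) + 43678)/(K - 25423) = (sqrt(11881 + 400*69)/20 + 43678)/(44655 - 25423) = (sqrt(11881 + 27600)/20 + 43678)/19232 = (sqrt(39481)/20 + 43678)*(1/19232) = (43678 + sqrt(39481)/20)*(1/19232) = 21839/9616 + sqrt(39481)/384640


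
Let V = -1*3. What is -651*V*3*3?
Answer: 17577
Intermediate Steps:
V = -3
-651*V*3*3 = -651*(-3*3)*3 = -(-5859)*3 = -651*(-27) = 17577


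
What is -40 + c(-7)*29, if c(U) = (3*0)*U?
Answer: -40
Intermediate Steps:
c(U) = 0 (c(U) = 0*U = 0)
-40 + c(-7)*29 = -40 + 0*29 = -40 + 0 = -40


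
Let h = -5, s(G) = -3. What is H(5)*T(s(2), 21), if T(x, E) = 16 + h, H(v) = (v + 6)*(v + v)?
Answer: 1210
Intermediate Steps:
H(v) = 2*v*(6 + v) (H(v) = (6 + v)*(2*v) = 2*v*(6 + v))
T(x, E) = 11 (T(x, E) = 16 - 5 = 11)
H(5)*T(s(2), 21) = (2*5*(6 + 5))*11 = (2*5*11)*11 = 110*11 = 1210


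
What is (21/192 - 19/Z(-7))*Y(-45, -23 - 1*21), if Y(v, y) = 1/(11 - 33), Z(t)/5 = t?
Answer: -1461/49280 ≈ -0.029647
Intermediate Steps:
Z(t) = 5*t
Y(v, y) = -1/22 (Y(v, y) = 1/(-22) = -1/22)
(21/192 - 19/Z(-7))*Y(-45, -23 - 1*21) = (21/192 - 19/(5*(-7)))*(-1/22) = (21*(1/192) - 19/(-35))*(-1/22) = (7/64 - 19*(-1/35))*(-1/22) = (7/64 + 19/35)*(-1/22) = (1461/2240)*(-1/22) = -1461/49280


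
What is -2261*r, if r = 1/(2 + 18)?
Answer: -2261/20 ≈ -113.05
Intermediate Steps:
r = 1/20 ≈ 0.050000
-2261*r = -2261*1/20 = -2261/20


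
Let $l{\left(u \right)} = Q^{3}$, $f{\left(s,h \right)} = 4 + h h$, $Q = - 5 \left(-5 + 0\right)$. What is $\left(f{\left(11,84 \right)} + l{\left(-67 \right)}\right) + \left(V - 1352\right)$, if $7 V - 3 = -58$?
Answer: $\frac{149276}{7} \approx 21325.0$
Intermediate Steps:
$V = - \frac{55}{7}$ ($V = \frac{3}{7} + \frac{1}{7} \left(-58\right) = \frac{3}{7} - \frac{58}{7} = - \frac{55}{7} \approx -7.8571$)
$Q = 25$ ($Q = \left(-5\right) \left(-5\right) = 25$)
$f{\left(s,h \right)} = 4 + h^{2}$
$l{\left(u \right)} = 15625$ ($l{\left(u \right)} = 25^{3} = 15625$)
$\left(f{\left(11,84 \right)} + l{\left(-67 \right)}\right) + \left(V - 1352\right) = \left(\left(4 + 84^{2}\right) + 15625\right) - \frac{9519}{7} = \left(\left(4 + 7056\right) + 15625\right) - \frac{9519}{7} = \left(7060 + 15625\right) - \frac{9519}{7} = 22685 - \frac{9519}{7} = \frac{149276}{7}$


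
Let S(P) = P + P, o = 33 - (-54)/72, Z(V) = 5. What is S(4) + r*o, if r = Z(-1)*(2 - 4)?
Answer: -659/2 ≈ -329.50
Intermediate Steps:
r = -10 (r = 5*(2 - 4) = 5*(-2) = -10)
o = 135/4 (o = 33 - (-54)/72 = 33 - 1*(-¾) = 33 + ¾ = 135/4 ≈ 33.750)
S(P) = 2*P
S(4) + r*o = 2*4 - 10*135/4 = 8 - 675/2 = -659/2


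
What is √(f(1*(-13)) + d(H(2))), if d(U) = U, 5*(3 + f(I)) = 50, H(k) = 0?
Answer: √7 ≈ 2.6458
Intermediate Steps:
f(I) = 7 (f(I) = -3 + (⅕)*50 = -3 + 10 = 7)
√(f(1*(-13)) + d(H(2))) = √(7 + 0) = √7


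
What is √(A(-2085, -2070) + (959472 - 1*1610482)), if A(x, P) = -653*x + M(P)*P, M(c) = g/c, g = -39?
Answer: 2*√177614 ≈ 842.89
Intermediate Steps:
M(c) = -39/c
A(x, P) = -39 - 653*x (A(x, P) = -653*x + (-39/P)*P = -653*x - 39 = -39 - 653*x)
√(A(-2085, -2070) + (959472 - 1*1610482)) = √((-39 - 653*(-2085)) + (959472 - 1*1610482)) = √((-39 + 1361505) + (959472 - 1610482)) = √(1361466 - 651010) = √710456 = 2*√177614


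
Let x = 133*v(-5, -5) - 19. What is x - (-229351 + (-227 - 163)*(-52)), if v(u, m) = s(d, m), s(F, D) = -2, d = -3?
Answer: 208786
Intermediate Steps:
v(u, m) = -2
x = -285 (x = 133*(-2) - 19 = -266 - 19 = -285)
x - (-229351 + (-227 - 163)*(-52)) = -285 - (-229351 + (-227 - 163)*(-52)) = -285 - (-229351 - 390*(-52)) = -285 - (-229351 + 20280) = -285 - 1*(-209071) = -285 + 209071 = 208786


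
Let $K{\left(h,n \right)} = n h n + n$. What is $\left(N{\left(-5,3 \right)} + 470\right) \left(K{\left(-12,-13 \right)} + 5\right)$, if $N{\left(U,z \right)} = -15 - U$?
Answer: $-936560$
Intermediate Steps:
$K{\left(h,n \right)} = n + h n^{2}$ ($K{\left(h,n \right)} = h n n + n = h n^{2} + n = n + h n^{2}$)
$\left(N{\left(-5,3 \right)} + 470\right) \left(K{\left(-12,-13 \right)} + 5\right) = \left(\left(-15 - -5\right) + 470\right) \left(- 13 \left(1 - -156\right) + 5\right) = \left(\left(-15 + 5\right) + 470\right) \left(- 13 \left(1 + 156\right) + 5\right) = \left(-10 + 470\right) \left(\left(-13\right) 157 + 5\right) = 460 \left(-2041 + 5\right) = 460 \left(-2036\right) = -936560$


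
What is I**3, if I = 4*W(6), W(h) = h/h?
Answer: 64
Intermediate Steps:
W(h) = 1
I = 4 (I = 4*1 = 4)
I**3 = 4**3 = 64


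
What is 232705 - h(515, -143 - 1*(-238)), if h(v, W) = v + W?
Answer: 232095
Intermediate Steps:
h(v, W) = W + v
232705 - h(515, -143 - 1*(-238)) = 232705 - ((-143 - 1*(-238)) + 515) = 232705 - ((-143 + 238) + 515) = 232705 - (95 + 515) = 232705 - 1*610 = 232705 - 610 = 232095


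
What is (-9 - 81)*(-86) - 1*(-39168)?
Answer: 46908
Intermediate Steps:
(-9 - 81)*(-86) - 1*(-39168) = -90*(-86) + 39168 = 7740 + 39168 = 46908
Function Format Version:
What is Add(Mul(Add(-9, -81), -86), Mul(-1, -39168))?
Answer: 46908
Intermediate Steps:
Add(Mul(Add(-9, -81), -86), Mul(-1, -39168)) = Add(Mul(-90, -86), 39168) = Add(7740, 39168) = 46908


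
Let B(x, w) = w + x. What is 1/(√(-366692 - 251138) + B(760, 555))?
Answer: 263/469411 - I*√617830/2347055 ≈ 0.00056028 - 0.0003349*I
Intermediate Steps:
1/(√(-366692 - 251138) + B(760, 555)) = 1/(√(-366692 - 251138) + (555 + 760)) = 1/(√(-617830) + 1315) = 1/(I*√617830 + 1315) = 1/(1315 + I*√617830)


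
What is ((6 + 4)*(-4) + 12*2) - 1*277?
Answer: -293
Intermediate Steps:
((6 + 4)*(-4) + 12*2) - 1*277 = (10*(-4) + 24) - 277 = (-40 + 24) - 277 = -16 - 277 = -293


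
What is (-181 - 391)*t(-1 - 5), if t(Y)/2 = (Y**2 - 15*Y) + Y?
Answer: -137280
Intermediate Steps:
t(Y) = -28*Y + 2*Y**2 (t(Y) = 2*((Y**2 - 15*Y) + Y) = 2*(Y**2 - 14*Y) = -28*Y + 2*Y**2)
(-181 - 391)*t(-1 - 5) = (-181 - 391)*(2*(-1 - 5)*(-14 + (-1 - 5))) = -1144*(-6)*(-14 - 6) = -1144*(-6)*(-20) = -572*240 = -137280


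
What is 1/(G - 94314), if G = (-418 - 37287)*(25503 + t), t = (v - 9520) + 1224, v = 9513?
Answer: -1/1007571914 ≈ -9.9248e-10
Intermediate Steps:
t = 1217 (t = (9513 - 9520) + 1224 = -7 + 1224 = 1217)
G = -1007477600 (G = (-418 - 37287)*(25503 + 1217) = -37705*26720 = -1007477600)
1/(G - 94314) = 1/(-1007477600 - 94314) = 1/(-1007571914) = -1/1007571914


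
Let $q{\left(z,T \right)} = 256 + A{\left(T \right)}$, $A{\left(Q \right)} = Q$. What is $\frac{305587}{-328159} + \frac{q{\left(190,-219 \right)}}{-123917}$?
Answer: $- \frac{37879566162}{40664478803} \approx -0.93151$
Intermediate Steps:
$q{\left(z,T \right)} = 256 + T$
$\frac{305587}{-328159} + \frac{q{\left(190,-219 \right)}}{-123917} = \frac{305587}{-328159} + \frac{256 - 219}{-123917} = 305587 \left(- \frac{1}{328159}\right) + 37 \left(- \frac{1}{123917}\right) = - \frac{305587}{328159} - \frac{37}{123917} = - \frac{37879566162}{40664478803}$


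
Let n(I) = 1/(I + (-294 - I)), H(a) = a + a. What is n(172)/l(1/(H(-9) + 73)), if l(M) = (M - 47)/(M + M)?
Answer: 1/379848 ≈ 2.6326e-6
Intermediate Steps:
H(a) = 2*a
l(M) = (-47 + M)/(2*M) (l(M) = (-47 + M)/((2*M)) = (-47 + M)*(1/(2*M)) = (-47 + M)/(2*M))
n(I) = -1/294 (n(I) = 1/(-294) = -1/294)
n(172)/l(1/(H(-9) + 73)) = -2/((-47 + 1/(2*(-9) + 73))*(2*(-9) + 73))/294 = -2/((-47 + 1/(-18 + 73))*(-18 + 73))/294 = -2/(55*(-47 + 1/55))/294 = -1/(294*((½)*55*(-2584/55))) = -1/294/(-1292) = -1/294*(-1/1292) = 1/379848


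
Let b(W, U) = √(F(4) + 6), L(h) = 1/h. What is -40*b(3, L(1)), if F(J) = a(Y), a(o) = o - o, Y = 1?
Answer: -40*√6 ≈ -97.980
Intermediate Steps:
a(o) = 0
F(J) = 0
b(W, U) = √6 (b(W, U) = √(0 + 6) = √6)
-40*b(3, L(1)) = -40*√6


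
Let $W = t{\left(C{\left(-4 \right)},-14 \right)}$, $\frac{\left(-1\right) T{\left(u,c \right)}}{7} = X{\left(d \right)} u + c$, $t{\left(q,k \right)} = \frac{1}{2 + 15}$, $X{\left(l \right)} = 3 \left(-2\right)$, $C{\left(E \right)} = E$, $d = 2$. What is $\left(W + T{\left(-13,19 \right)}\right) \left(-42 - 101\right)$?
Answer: $\frac{1650506}{17} \approx 97089.0$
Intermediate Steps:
$X{\left(l \right)} = -6$
$t{\left(q,k \right)} = \frac{1}{17}$
$T{\left(u,c \right)} = - 7 c + 42 u$ ($T{\left(u,c \right)} = - 7 \left(- 6 u + c\right) = - 7 \left(c - 6 u\right) = - 7 c + 42 u$)
$W = \frac{1}{17} \approx 0.058824$
$\left(W + T{\left(-13,19 \right)}\right) \left(-42 - 101\right) = \left(\frac{1}{17} + \left(\left(-7\right) 19 + 42 \left(-13\right)\right)\right) \left(-42 - 101\right) = \left(\frac{1}{17} - 679\right) \left(-143\right) = \left(- \frac{11542}{17}\right) \left(-143\right) = \frac{1650506}{17}$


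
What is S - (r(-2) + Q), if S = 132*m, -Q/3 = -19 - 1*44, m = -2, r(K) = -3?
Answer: -450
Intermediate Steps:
Q = 189 (Q = -3*(-19 - 1*44) = -3*(-19 - 44) = -3*(-63) = 189)
S = -264 (S = 132*(-2) = -264)
S - (r(-2) + Q) = -264 - (-3 + 189) = -264 - 1*186 = -264 - 186 = -450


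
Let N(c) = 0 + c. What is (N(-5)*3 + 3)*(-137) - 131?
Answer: 1513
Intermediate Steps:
N(c) = c
(N(-5)*3 + 3)*(-137) - 131 = (-5*3 + 3)*(-137) - 131 = (-15 + 3)*(-137) - 131 = -12*(-137) - 131 = 1644 - 131 = 1513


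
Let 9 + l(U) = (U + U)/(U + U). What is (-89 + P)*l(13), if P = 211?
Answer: -976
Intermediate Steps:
l(U) = -8 (l(U) = -9 + (U + U)/(U + U) = -9 + (2*U)/((2*U)) = -9 + (2*U)*(1/(2*U)) = -9 + 1 = -8)
(-89 + P)*l(13) = (-89 + 211)*(-8) = 122*(-8) = -976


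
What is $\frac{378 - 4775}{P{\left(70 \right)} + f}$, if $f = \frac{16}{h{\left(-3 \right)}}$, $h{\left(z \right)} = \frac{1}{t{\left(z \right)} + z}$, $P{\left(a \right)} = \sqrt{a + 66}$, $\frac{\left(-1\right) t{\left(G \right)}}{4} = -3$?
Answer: $- \frac{79146}{2575} + \frac{4397 \sqrt{34}}{10300} \approx -28.247$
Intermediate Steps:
$t{\left(G \right)} = 12$ ($t{\left(G \right)} = \left(-4\right) \left(-3\right) = 12$)
$P{\left(a \right)} = \sqrt{66 + a}$
$h{\left(z \right)} = \frac{1}{12 + z}$
$f = 144$ ($f = \frac{16}{\frac{1}{12 - 3}} = \frac{16}{\frac{1}{9}} = 16 \frac{1}{\frac{1}{9}} = 16 \cdot 9 = 144$)
$\frac{378 - 4775}{P{\left(70 \right)} + f} = \frac{378 - 4775}{\sqrt{66 + 70} + 144} = - \frac{4397}{\sqrt{136} + 144} = - \frac{4397}{2 \sqrt{34} + 144} = - \frac{4397}{144 + 2 \sqrt{34}}$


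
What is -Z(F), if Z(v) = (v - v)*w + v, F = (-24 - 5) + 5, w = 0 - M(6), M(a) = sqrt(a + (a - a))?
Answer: 24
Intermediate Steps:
M(a) = sqrt(a) (M(a) = sqrt(a + 0) = sqrt(a))
w = -sqrt(6) (w = 0 - sqrt(6) = -sqrt(6) ≈ -2.4495)
F = -24 (F = -29 + 5 = -24)
Z(v) = v (Z(v) = (v - v)*(-sqrt(6)) + v = 0*(-sqrt(6)) + v = 0 + v = v)
-Z(F) = -1*(-24) = 24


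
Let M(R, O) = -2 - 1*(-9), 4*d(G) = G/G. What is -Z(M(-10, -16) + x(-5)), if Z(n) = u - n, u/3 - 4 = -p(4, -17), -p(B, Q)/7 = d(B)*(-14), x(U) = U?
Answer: 127/2 ≈ 63.500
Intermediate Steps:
d(G) = 1/4 (d(G) = (G/G)/4 = (1/4)*1 = 1/4)
M(R, O) = 7 (M(R, O) = -2 + 9 = 7)
p(B, Q) = 49/2 (p(B, Q) = -7*(-14)/4 = -7*(-7/2) = 49/2)
u = -123/2 (u = 12 + 3*(-1*49/2) = 12 + 3*(-49/2) = 12 - 147/2 = -123/2 ≈ -61.500)
Z(n) = -123/2 - n
-Z(M(-10, -16) + x(-5)) = -(-123/2 - (7 - 5)) = -(-123/2 - 1*2) = -(-123/2 - 2) = -1*(-127/2) = 127/2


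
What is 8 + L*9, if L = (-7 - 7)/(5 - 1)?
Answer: -47/2 ≈ -23.500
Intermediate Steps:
L = -7/2 (L = -14/4 = -14*¼ = -7/2 ≈ -3.5000)
8 + L*9 = 8 - 7/2*9 = 8 - 63/2 = -47/2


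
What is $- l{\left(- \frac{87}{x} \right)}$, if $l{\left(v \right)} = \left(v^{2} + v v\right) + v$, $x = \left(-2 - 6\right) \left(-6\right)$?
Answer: $- \frac{609}{128} \approx -4.7578$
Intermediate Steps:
$x = 48$ ($x = \left(-2 - 6\right) \left(-6\right) = \left(-8\right) \left(-6\right) = 48$)
$l{\left(v \right)} = v + 2 v^{2}$ ($l{\left(v \right)} = \left(v^{2} + v^{2}\right) + v = 2 v^{2} + v = v + 2 v^{2}$)
$- l{\left(- \frac{87}{x} \right)} = - - \frac{87}{48} \left(1 + 2 \left(- \frac{87}{48}\right)\right) = - \left(-87\right) \frac{1}{48} \left(1 + 2 \left(\left(-87\right) \frac{1}{48}\right)\right) = - \frac{\left(-29\right) \left(1 + 2 \left(- \frac{29}{16}\right)\right)}{16} = - \frac{\left(-29\right) \left(1 - \frac{29}{8}\right)}{16} = - \frac{\left(-29\right) \left(-21\right)}{16 \cdot 8} = \left(-1\right) \frac{609}{128} = - \frac{609}{128}$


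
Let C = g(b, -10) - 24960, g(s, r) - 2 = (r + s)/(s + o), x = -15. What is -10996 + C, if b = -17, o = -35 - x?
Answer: -1330271/37 ≈ -35953.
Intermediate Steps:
o = -20 (o = -35 - 1*(-15) = -35 + 15 = -20)
g(s, r) = 2 + (r + s)/(-20 + s) (g(s, r) = 2 + (r + s)/(s - 20) = 2 + (r + s)/(-20 + s))
C = -923419/37 (C = (-40 - 10 + 3*(-17))/(-20 - 17) - 24960 = (-40 - 10 - 51)/(-37) - 24960 = -1/37*(-101) - 24960 = 101/37 - 24960 = -923419/37 ≈ -24957.)
-10996 + C = -10996 - 923419/37 = -1330271/37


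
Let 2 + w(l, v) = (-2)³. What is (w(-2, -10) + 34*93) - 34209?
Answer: -31057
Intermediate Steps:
w(l, v) = -10 (w(l, v) = -2 + (-2)³ = -2 - 8 = -10)
(w(-2, -10) + 34*93) - 34209 = (-10 + 34*93) - 34209 = (-10 + 3162) - 34209 = 3152 - 34209 = -31057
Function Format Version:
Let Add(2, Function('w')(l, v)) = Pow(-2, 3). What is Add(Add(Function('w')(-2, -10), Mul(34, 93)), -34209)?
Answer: -31057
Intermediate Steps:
Function('w')(l, v) = -10 (Function('w')(l, v) = Add(-2, Pow(-2, 3)) = Add(-2, -8) = -10)
Add(Add(Function('w')(-2, -10), Mul(34, 93)), -34209) = Add(Add(-10, Mul(34, 93)), -34209) = Add(Add(-10, 3162), -34209) = Add(3152, -34209) = -31057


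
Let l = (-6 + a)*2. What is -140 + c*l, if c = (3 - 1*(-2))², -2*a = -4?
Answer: -340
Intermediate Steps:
a = 2 (a = -½*(-4) = 2)
c = 25 (c = (3 + 2)² = 5² = 25)
l = -8 (l = (-6 + 2)*2 = -4*2 = -8)
-140 + c*l = -140 + 25*(-8) = -140 - 200 = -340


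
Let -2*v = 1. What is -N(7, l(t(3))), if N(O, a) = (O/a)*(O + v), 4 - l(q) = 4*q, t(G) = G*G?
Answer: 91/64 ≈ 1.4219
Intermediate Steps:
v = -1/2 (v = -1/2*1 = -1/2 ≈ -0.50000)
t(G) = G**2
l(q) = 4 - 4*q
N(O, a) = O*(-1/2 + O)/a (N(O, a) = (O/a)*(O - 1/2) = (O/a)*(-1/2 + O) = O*(-1/2 + O)/a)
-N(7, l(t(3))) = -7*(-1 + 2*7)/(2*(4 - 4*3**2)) = -7*(-1 + 14)/(2*(4 - 4*9)) = -7*13/(2*(4 - 36)) = -7*13/(2*(-32)) = -7*(-1)*13/(2*32) = -1*(-91/64) = 91/64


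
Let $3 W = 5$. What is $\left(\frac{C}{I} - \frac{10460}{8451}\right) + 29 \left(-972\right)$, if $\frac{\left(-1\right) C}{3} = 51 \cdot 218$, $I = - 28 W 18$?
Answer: $- \frac{33304835611}{1183140} \approx -28150.0$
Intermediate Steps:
$W = \frac{5}{3}$ ($W = \frac{1}{3} \cdot 5 = \frac{5}{3} \approx 1.6667$)
$I = -840$ ($I = \left(-28\right) \frac{5}{3} \cdot 18 = \left(- \frac{140}{3}\right) 18 = -840$)
$C = -33354$ ($C = - 3 \cdot 51 \cdot 218 = \left(-3\right) 11118 = -33354$)
$\left(\frac{C}{I} - \frac{10460}{8451}\right) + 29 \left(-972\right) = \left(- \frac{33354}{-840} - \frac{10460}{8451}\right) + 29 \left(-972\right) = \left(\left(-33354\right) \left(- \frac{1}{840}\right) - \frac{10460}{8451}\right) - 28188 = \left(\frac{5559}{140} - \frac{10460}{8451}\right) - 28188 = \frac{45514709}{1183140} - 28188 = - \frac{33304835611}{1183140}$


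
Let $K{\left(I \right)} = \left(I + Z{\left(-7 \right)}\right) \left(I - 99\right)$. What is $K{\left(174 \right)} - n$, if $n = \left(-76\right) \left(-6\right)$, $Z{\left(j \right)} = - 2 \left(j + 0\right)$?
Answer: $13644$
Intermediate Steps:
$Z{\left(j \right)} = - 2 j$
$n = 456$
$K{\left(I \right)} = \left(-99 + I\right) \left(14 + I\right)$ ($K{\left(I \right)} = \left(I - -14\right) \left(I - 99\right) = \left(I + 14\right) \left(-99 + I\right) = \left(14 + I\right) \left(-99 + I\right) = \left(-99 + I\right) \left(14 + I\right)$)
$K{\left(174 \right)} - n = \left(-1386 + 174^{2} - 14790\right) - 456 = \left(-1386 + 30276 - 14790\right) - 456 = 14100 - 456 = 13644$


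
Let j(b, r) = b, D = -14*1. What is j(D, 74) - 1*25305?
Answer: -25319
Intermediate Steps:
D = -14
j(D, 74) - 1*25305 = -14 - 1*25305 = -14 - 25305 = -25319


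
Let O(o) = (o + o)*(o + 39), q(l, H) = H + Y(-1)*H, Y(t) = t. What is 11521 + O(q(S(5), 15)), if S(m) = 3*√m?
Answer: 11521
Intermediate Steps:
q(l, H) = 0 (q(l, H) = H - H = 0)
O(o) = 2*o*(39 + o) (O(o) = (2*o)*(39 + o) = 2*o*(39 + o))
11521 + O(q(S(5), 15)) = 11521 + 2*0*(39 + 0) = 11521 + 2*0*39 = 11521 + 0 = 11521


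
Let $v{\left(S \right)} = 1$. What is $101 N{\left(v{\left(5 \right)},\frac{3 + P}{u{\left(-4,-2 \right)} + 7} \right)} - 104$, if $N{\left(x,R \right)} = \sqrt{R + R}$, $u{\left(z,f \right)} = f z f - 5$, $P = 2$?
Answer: $-104 + \frac{101 i \sqrt{35}}{7} \approx -104.0 + 85.361 i$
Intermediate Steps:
$u{\left(z,f \right)} = -5 + z f^{2}$ ($u{\left(z,f \right)} = z f^{2} - 5 = -5 + z f^{2}$)
$N{\left(x,R \right)} = \sqrt{2} \sqrt{R}$ ($N{\left(x,R \right)} = \sqrt{2 R} = \sqrt{2} \sqrt{R}$)
$101 N{\left(v{\left(5 \right)},\frac{3 + P}{u{\left(-4,-2 \right)} + 7} \right)} - 104 = 101 \sqrt{2} \sqrt{\frac{3 + 2}{\left(-5 - 4 \left(-2\right)^{2}\right) + 7}} - 104 = 101 \sqrt{2} \sqrt{\frac{5}{\left(-5 - 16\right) + 7}} - 104 = 101 \sqrt{2} \sqrt{\frac{5}{-21 + 7}} - 104 = 101 \sqrt{2} \sqrt{\frac{5}{-14}} - 104 = 101 \sqrt{2} \sqrt{5 \left(- \frac{1}{14}\right)} - 104 = 101 \sqrt{2} \sqrt{- \frac{5}{14}} - 104 = 101 \sqrt{2} \frac{i \sqrt{70}}{14} - 104 = 101 \frac{i \sqrt{35}}{7} - 104 = \frac{101 i \sqrt{35}}{7} - 104 = -104 + \frac{101 i \sqrt{35}}{7}$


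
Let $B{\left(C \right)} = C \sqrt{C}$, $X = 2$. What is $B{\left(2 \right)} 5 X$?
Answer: $20 \sqrt{2} \approx 28.284$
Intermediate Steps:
$B{\left(C \right)} = C^{\frac{3}{2}}$
$B{\left(2 \right)} 5 X = 2^{\frac{3}{2}} \cdot 5 \cdot 2 = 2 \sqrt{2} \cdot 5 \cdot 2 = 10 \sqrt{2} \cdot 2 = 20 \sqrt{2}$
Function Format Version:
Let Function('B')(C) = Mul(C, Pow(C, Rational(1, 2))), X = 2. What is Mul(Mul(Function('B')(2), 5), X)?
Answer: Mul(20, Pow(2, Rational(1, 2))) ≈ 28.284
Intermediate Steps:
Function('B')(C) = Pow(C, Rational(3, 2))
Mul(Mul(Function('B')(2), 5), X) = Mul(Mul(Pow(2, Rational(3, 2)), 5), 2) = Mul(Mul(Mul(2, Pow(2, Rational(1, 2))), 5), 2) = Mul(Mul(10, Pow(2, Rational(1, 2))), 2) = Mul(20, Pow(2, Rational(1, 2)))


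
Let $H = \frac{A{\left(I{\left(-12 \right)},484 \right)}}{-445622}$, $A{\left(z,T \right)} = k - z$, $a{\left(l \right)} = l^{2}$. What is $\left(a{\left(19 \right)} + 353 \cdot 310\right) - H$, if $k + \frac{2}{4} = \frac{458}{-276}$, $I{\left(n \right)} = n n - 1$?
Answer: $\frac{1687922327561}{15373959} \approx 1.0979 \cdot 10^{5}$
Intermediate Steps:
$I{\left(n \right)} = -1 + n^{2}$ ($I{\left(n \right)} = n^{2} - 1 = -1 + n^{2}$)
$k = - \frac{149}{69}$ ($k = - \frac{1}{2} + \frac{458}{-276} = - \frac{1}{2} + 458 \left(- \frac{1}{276}\right) = - \frac{1}{2} - \frac{229}{138} = - \frac{149}{69} \approx -2.1594$)
$A{\left(z,T \right)} = - \frac{149}{69} - z$
$H = \frac{5008}{15373959}$ ($H = \frac{- \frac{149}{69} - \left(-1 + \left(-12\right)^{2}\right)}{-445622} = \left(- \frac{149}{69} - \left(-1 + 144\right)\right) \left(- \frac{1}{445622}\right) = \left(- \frac{149}{69} - 143\right) \left(- \frac{1}{445622}\right) = \left(- \frac{10016}{69}\right) \left(- \frac{1}{445622}\right) = \frac{5008}{15373959} \approx 0.00032575$)
$\left(a{\left(19 \right)} + 353 \cdot 310\right) - H = \left(19^{2} + 353 \cdot 310\right) - \frac{5008}{15373959} = \left(361 + 109430\right) - \frac{5008}{15373959} = 109791 - \frac{5008}{15373959} = \frac{1687922327561}{15373959}$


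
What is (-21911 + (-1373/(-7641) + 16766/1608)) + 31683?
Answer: 20032703801/2047788 ≈ 9782.6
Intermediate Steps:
(-21911 + (-1373/(-7641) + 16766/1608)) + 31683 = (-21911 + (-1373*(-1/7641) + 16766*(1/1608))) + 31683 = (-21911 + (1373/7641 + 8383/804)) + 31683 = (-21911 + 21719465/2047788) + 31683 = -44847363403/2047788 + 31683 = 20032703801/2047788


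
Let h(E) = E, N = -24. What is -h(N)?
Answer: 24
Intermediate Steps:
-h(N) = -1*(-24) = 24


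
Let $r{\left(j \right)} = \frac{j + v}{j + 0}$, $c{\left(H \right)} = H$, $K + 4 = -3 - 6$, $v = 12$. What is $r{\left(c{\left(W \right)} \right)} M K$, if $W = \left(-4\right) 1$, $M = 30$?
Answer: $780$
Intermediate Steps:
$K = -13$ ($K = -4 - 9 = -13$)
$W = -4$
$r{\left(j \right)} = \frac{12 + j}{j}$ ($r{\left(j \right)} = \frac{j + 12}{j + 0} = \frac{12 + j}{j}$)
$r{\left(c{\left(W \right)} \right)} M K = \frac{12 - 4}{-4} \cdot 30 \left(-13\right) = \left(- \frac{1}{4}\right) 8 \left(-390\right) = \left(-2\right) \left(-390\right) = 780$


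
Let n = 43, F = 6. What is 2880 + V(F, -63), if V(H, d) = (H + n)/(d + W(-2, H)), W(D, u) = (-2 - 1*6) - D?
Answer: 198671/69 ≈ 2879.3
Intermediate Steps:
W(D, u) = -8 - D (W(D, u) = (-2 - 6) - D = -8 - D)
V(H, d) = (43 + H)/(-6 + d) (V(H, d) = (H + 43)/(d + (-8 - 1*(-2))) = (43 + H)/(d + (-8 + 2)) = (43 + H)/(d - 6) = (43 + H)/(-6 + d))
2880 + V(F, -63) = 2880 + (43 + 6)/(-6 - 63) = 2880 + 49/(-69) = 2880 - 1/69*49 = 2880 - 49/69 = 198671/69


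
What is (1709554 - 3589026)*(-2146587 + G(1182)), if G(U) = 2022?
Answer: 4030649869680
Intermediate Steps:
(1709554 - 3589026)*(-2146587 + G(1182)) = (1709554 - 3589026)*(-2146587 + 2022) = -1879472*(-2144565) = 4030649869680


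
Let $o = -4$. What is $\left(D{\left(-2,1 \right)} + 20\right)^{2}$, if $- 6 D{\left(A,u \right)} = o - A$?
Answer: $\frac{3721}{9} \approx 413.44$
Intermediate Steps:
$D{\left(A,u \right)} = \frac{2}{3} + \frac{A}{6}$ ($D{\left(A,u \right)} = - \frac{-4 - A}{6} = \frac{2}{3} + \frac{A}{6}$)
$\left(D{\left(-2,1 \right)} + 20\right)^{2} = \left(\left(\frac{2}{3} + \frac{1}{6} \left(-2\right)\right) + 20\right)^{2} = \left(\left(\frac{2}{3} - \frac{1}{3}\right) + 20\right)^{2} = \left(\frac{1}{3} + 20\right)^{2} = \left(\frac{61}{3}\right)^{2} = \frac{3721}{9}$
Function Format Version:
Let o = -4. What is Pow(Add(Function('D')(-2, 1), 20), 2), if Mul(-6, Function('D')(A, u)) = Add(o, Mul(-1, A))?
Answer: Rational(3721, 9) ≈ 413.44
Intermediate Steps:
Function('D')(A, u) = Add(Rational(2, 3), Mul(Rational(1, 6), A)) (Function('D')(A, u) = Mul(Rational(-1, 6), Add(-4, Mul(-1, A))) = Add(Rational(2, 3), Mul(Rational(1, 6), A)))
Pow(Add(Function('D')(-2, 1), 20), 2) = Pow(Add(Add(Rational(2, 3), Mul(Rational(1, 6), -2)), 20), 2) = Pow(Add(Add(Rational(2, 3), Rational(-1, 3)), 20), 2) = Pow(Add(Rational(1, 3), 20), 2) = Pow(Rational(61, 3), 2) = Rational(3721, 9)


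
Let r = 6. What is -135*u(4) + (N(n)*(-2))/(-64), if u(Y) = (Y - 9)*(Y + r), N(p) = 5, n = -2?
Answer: 216005/32 ≈ 6750.2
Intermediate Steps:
u(Y) = (-9 + Y)*(6 + Y) (u(Y) = (Y - 9)*(Y + 6) = (-9 + Y)*(6 + Y))
-135*u(4) + (N(n)*(-2))/(-64) = -135*(-54 + 4**2 - 3*4) + (5*(-2))/(-64) = -135*(-54 + 16 - 12) - 10*(-1/64) = -135*(-50) + 5/32 = 6750 + 5/32 = 216005/32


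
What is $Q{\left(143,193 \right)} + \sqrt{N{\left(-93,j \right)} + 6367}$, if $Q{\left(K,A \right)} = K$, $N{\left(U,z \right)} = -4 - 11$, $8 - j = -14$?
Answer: $143 + 4 \sqrt{397} \approx 222.7$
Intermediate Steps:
$j = 22$ ($j = 8 - -14 = 8 + 14 = 22$)
$N{\left(U,z \right)} = -15$ ($N{\left(U,z \right)} = -4 - 11 = -15$)
$Q{\left(143,193 \right)} + \sqrt{N{\left(-93,j \right)} + 6367} = 143 + \sqrt{-15 + 6367} = 143 + \sqrt{6352} = 143 + 4 \sqrt{397}$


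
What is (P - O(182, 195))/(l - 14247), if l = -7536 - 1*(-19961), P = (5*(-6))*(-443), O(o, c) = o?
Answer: -6554/911 ≈ -7.1943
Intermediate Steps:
P = 13290 (P = -30*(-443) = 13290)
l = 12425 (l = -7536 + 19961 = 12425)
(P - O(182, 195))/(l - 14247) = (13290 - 1*182)/(12425 - 14247) = (13290 - 182)/(-1822) = 13108*(-1/1822) = -6554/911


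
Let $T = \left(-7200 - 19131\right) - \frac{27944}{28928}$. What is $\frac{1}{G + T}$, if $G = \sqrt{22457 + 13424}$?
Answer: $- \frac{344302462624}{9065691573762585} - \frac{13075456 \sqrt{35881}}{9065691573762585} \approx -3.8252 \cdot 10^{-5}$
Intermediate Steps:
$T = - \frac{95216389}{3616}$ ($T = -26331 - \frac{3493}{3616} = - \frac{95216389}{3616} \approx -26332.0$)
$G = \sqrt{35881} \approx 189.42$
$\frac{1}{G + T} = \frac{1}{\sqrt{35881} - \frac{95216389}{3616}} = \frac{1}{- \frac{95216389}{3616} + \sqrt{35881}}$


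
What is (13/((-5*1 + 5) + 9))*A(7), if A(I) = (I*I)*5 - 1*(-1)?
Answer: 1066/3 ≈ 355.33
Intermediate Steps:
A(I) = 1 + 5*I² (A(I) = I²*5 + 1 = 5*I² + 1 = 1 + 5*I²)
(13/((-5*1 + 5) + 9))*A(7) = (13/((-5*1 + 5) + 9))*(1 + 5*7²) = (13/((-5 + 5) + 9))*(1 + 5*49) = (13/(0 + 9))*(1 + 245) = (13/9)*246 = 1066/3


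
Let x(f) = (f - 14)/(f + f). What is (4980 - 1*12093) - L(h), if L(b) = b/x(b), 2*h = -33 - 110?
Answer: -1195874/171 ≈ -6993.4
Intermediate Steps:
h = -143/2 (h = (-33 - 110)/2 = (½)*(-143) = -143/2 ≈ -71.500)
x(f) = (-14 + f)/(2*f) (x(f) = (-14 + f)/((2*f)) = (-14 + f)*(1/(2*f)) = (-14 + f)/(2*f))
L(b) = 2*b²/(-14 + b) (L(b) = b/(((-14 + b)/(2*b))) = b*(2*b/(-14 + b)) = 2*b²/(-14 + b))
(4980 - 1*12093) - L(h) = (4980 - 1*12093) - 2*(-143/2)²/(-14 - 143/2) = (4980 - 12093) - 2*20449/(4*(-171/2)) = -7113 - 2*20449*(-2)/(4*171) = -7113 - 1*(-20449/171) = -7113 + 20449/171 = -1195874/171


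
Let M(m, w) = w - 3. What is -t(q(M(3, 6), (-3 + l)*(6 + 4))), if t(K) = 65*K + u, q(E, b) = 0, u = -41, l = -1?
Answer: 41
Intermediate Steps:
M(m, w) = -3 + w
t(K) = -41 + 65*K (t(K) = 65*K - 41 = -41 + 65*K)
-t(q(M(3, 6), (-3 + l)*(6 + 4))) = -(-41 + 65*0) = -(-41 + 0) = -1*(-41) = 41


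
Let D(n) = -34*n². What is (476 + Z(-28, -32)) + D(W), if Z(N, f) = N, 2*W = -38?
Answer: -11826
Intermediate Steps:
W = -19 (W = (½)*(-38) = -19)
(476 + Z(-28, -32)) + D(W) = (476 - 28) - 34*(-19)² = 448 - 34*361 = 448 - 12274 = -11826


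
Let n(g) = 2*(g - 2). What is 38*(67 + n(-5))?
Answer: 2014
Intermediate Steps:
n(g) = -4 + 2*g (n(g) = 2*(-2 + g) = -4 + 2*g)
38*(67 + n(-5)) = 38*(67 + (-4 + 2*(-5))) = 38*(67 + (-4 - 10)) = 38*(67 - 14) = 38*53 = 2014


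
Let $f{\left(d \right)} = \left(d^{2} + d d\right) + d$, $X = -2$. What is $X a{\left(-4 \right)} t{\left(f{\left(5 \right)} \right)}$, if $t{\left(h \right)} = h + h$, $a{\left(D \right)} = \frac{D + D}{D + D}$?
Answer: $-220$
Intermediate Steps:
$a{\left(D \right)} = 1$ ($a{\left(D \right)} = \frac{2 D}{2 D} = 2 D \frac{1}{2 D} = 1$)
$f{\left(d \right)} = d + 2 d^{2}$ ($f{\left(d \right)} = \left(d^{2} + d^{2}\right) + d = 2 d^{2} + d = d + 2 d^{2}$)
$t{\left(h \right)} = 2 h$
$X a{\left(-4 \right)} t{\left(f{\left(5 \right)} \right)} = \left(-2\right) 1 \cdot 2 \cdot 5 \left(1 + 2 \cdot 5\right) = - 2 \cdot 2 \cdot 5 \left(1 + 10\right) = - 2 \cdot 2 \cdot 5 \cdot 11 = - 2 \cdot 2 \cdot 55 = \left(-2\right) 110 = -220$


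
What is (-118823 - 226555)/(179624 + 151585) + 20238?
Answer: 2234220788/110403 ≈ 20237.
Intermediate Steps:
(-118823 - 226555)/(179624 + 151585) + 20238 = -345378/331209 + 20238 = -345378*1/331209 + 20238 = -115126/110403 + 20238 = 2234220788/110403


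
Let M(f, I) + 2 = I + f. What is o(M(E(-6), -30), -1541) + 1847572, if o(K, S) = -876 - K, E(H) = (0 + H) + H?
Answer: 1846740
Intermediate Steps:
E(H) = 2*H (E(H) = H + H = 2*H)
M(f, I) = -2 + I + f (M(f, I) = -2 + (I + f) = -2 + I + f)
o(M(E(-6), -30), -1541) + 1847572 = (-876 - (-2 - 30 + 2*(-6))) + 1847572 = (-876 - (-2 - 30 - 12)) + 1847572 = (-876 - 1*(-44)) + 1847572 = (-876 + 44) + 1847572 = -832 + 1847572 = 1846740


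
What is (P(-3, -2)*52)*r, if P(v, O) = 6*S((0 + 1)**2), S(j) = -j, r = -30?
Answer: 9360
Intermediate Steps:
P(v, O) = -6 (P(v, O) = 6*(-(0 + 1)**2) = 6*(-1*1**2) = 6*(-1*1) = 6*(-1) = -6)
(P(-3, -2)*52)*r = -6*52*(-30) = -312*(-30) = 9360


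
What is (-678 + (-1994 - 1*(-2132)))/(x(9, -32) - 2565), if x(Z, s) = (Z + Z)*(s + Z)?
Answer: 60/331 ≈ 0.18127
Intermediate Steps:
x(Z, s) = 2*Z*(Z + s) (x(Z, s) = (2*Z)*(Z + s) = 2*Z*(Z + s))
(-678 + (-1994 - 1*(-2132)))/(x(9, -32) - 2565) = (-678 + (-1994 - 1*(-2132)))/(2*9*(9 - 32) - 2565) = (-678 + (-1994 + 2132))/(2*9*(-23) - 2565) = (-678 + 138)/(-414 - 2565) = -540/(-2979) = -540*(-1/2979) = 60/331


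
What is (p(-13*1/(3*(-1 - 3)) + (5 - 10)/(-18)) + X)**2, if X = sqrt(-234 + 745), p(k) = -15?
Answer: (15 - sqrt(511))**2 ≈ 57.841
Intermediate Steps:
X = sqrt(511) ≈ 22.605
(p(-13*1/(3*(-1 - 3)) + (5 - 10)/(-18)) + X)**2 = (-15 + sqrt(511))**2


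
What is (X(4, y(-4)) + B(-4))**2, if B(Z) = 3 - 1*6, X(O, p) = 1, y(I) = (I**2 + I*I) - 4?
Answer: 4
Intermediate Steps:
y(I) = -4 + 2*I**2 (y(I) = (I**2 + I**2) - 4 = 2*I**2 - 4 = -4 + 2*I**2)
B(Z) = -3 (B(Z) = 3 - 6 = -3)
(X(4, y(-4)) + B(-4))**2 = (1 - 3)**2 = (-2)**2 = 4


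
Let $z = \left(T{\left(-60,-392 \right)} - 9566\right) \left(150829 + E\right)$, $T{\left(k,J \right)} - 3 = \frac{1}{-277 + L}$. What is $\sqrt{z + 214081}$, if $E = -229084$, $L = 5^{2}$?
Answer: $\frac{\sqrt{146719123481}}{14} \approx 27360.0$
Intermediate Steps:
$L = 25$
$T{\left(k,J \right)} = \frac{755}{252}$ ($T{\left(k,J \right)} = 3 + \frac{1}{-277 + 25} = 3 + \frac{1}{-252} = 3 - \frac{1}{252} = \frac{755}{252}$)
$z = \frac{20953880515}{28}$ ($z = \left(\frac{755}{252} - 9566\right) \left(150829 - 229084\right) = \left(- \frac{2409877}{252}\right) \left(-78255\right) = \frac{20953880515}{28} \approx 7.4835 \cdot 10^{8}$)
$\sqrt{z + 214081} = \sqrt{\frac{20953880515}{28} + 214081} = \sqrt{\frac{20959874783}{28}} = \frac{\sqrt{146719123481}}{14}$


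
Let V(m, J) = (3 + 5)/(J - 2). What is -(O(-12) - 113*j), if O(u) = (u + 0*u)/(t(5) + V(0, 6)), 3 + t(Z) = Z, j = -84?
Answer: -9489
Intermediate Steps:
V(m, J) = 8/(-2 + J)
t(Z) = -3 + Z
O(u) = u/4 (O(u) = (u + 0*u)/((-3 + 5) + 8/(-2 + 6)) = (u + 0)/(2 + 8/4) = u/(2 + 8*(¼)) = u/(2 + 2) = u/4)
-(O(-12) - 113*j) = -((¼)*(-12) - 113*(-84)) = -(-3 + 9492) = -1*9489 = -9489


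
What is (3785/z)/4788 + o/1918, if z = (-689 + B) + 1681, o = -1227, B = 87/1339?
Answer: -111347396599/174271110300 ≈ -0.63893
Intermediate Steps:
B = 87/1339 (B = 87*(1/1339) = 87/1339 ≈ 0.064974)
z = 1328375/1339 (z = (-689 + 87/1339) + 1681 = -922484/1339 + 1681 = 1328375/1339 ≈ 992.06)
(3785/z)/4788 + o/1918 = (3785/(1328375/1339))/4788 - 1227/1918 = (3785*(1339/1328375))*(1/4788) - 1227*1/1918 = (1013623/265675)*(1/4788) - 1227/1918 = 1013623/1272051900 - 1227/1918 = -111347396599/174271110300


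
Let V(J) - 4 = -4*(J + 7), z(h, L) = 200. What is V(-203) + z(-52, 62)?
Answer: 988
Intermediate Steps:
V(J) = -24 - 4*J (V(J) = 4 - 4*(J + 7) = 4 - 4*(7 + J) = 4 + (-28 - 4*J) = -24 - 4*J)
V(-203) + z(-52, 62) = (-24 - 4*(-203)) + 200 = (-24 + 812) + 200 = 788 + 200 = 988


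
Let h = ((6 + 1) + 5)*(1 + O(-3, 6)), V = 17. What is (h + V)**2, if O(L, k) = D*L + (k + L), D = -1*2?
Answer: 18769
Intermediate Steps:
D = -2
O(L, k) = k - L (O(L, k) = -2*L + (k + L) = -2*L + (L + k) = k - L)
h = 120 (h = ((6 + 1) + 5)*(1 + (6 - 1*(-3))) = (7 + 5)*(1 + (6 + 3)) = 12*(1 + 9) = 12*10 = 120)
(h + V)**2 = (120 + 17)**2 = 137**2 = 18769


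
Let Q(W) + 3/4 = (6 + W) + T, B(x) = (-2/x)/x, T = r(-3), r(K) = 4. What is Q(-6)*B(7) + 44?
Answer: 4299/98 ≈ 43.867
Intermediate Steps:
T = 4
B(x) = -2/x²
Q(W) = 37/4 + W (Q(W) = -¾ + ((6 + W) + 4) = -¾ + (10 + W) = 37/4 + W)
Q(-6)*B(7) + 44 = (37/4 - 6)*(-2/7²) + 44 = 13*(-2*1/49)/4 + 44 = (13/4)*(-2/49) + 44 = -13/98 + 44 = 4299/98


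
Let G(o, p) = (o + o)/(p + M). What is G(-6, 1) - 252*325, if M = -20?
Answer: -1556088/19 ≈ -81899.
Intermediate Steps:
G(o, p) = 2*o/(-20 + p) (G(o, p) = (o + o)/(p - 20) = (2*o)/(-20 + p) = 2*o/(-20 + p))
G(-6, 1) - 252*325 = 2*(-6)/(-20 + 1) - 252*325 = 2*(-6)/(-19) - 81900 = 2*(-6)*(-1/19) - 81900 = 12/19 - 81900 = -1556088/19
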